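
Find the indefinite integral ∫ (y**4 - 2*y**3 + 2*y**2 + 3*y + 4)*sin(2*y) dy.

-y**4*cos(2*y)/2 + y**3*sin(2*y) + y**3*cos(2*y) - 3*y**2*sin(2*y)/2 + y**2*cos(2*y)/2 - y*sin(2*y)/2 - 3*y*cos(2*y) + 3*sin(2*y)/2 - 9*cos(2*y)/4 + C

Use integration by parts with u = y**4 - 2*y**3 + 2*y**2 + 3*y + 4, dv = sin(2*y) dy, so v = -cos(2*y)/2.
Apply parts 4 times (tabular method): alternate signs, differentiate u down to 0, integrate dv up.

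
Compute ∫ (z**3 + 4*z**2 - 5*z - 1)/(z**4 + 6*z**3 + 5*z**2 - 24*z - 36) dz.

13*log(z - 2)/100 - 17*log(z + 2)/4 + 128*log(z + 3)/25 - 23/(5*z + 15) + C

Factor the denominator: (z - 2)*(z + 2)*(z + 3)**2.
Partial-fraction decomposition: 128/(25*(z + 3)) + 23/(5*(z + 3)**2) - 17/(4*(z + 2)) + 13/(100*(z - 2)).
Integrate each term; A/(z−a) gives A·log|z−a|; A/(z−a)² gives −A/(z−a).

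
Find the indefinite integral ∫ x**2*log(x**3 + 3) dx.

x**3*log(x**3 + 3)/3 - x**3/3 + log(x**3 + 3) + C

Let u = x**3 + 3, so du = (3*x**2) dx.
The integral becomes (1/3)·∫ log(u) du; integrate by parts with u′=log(u), dv′=du.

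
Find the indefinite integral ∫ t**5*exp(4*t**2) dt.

(8*t**4 - 4*t**2 + 1)*exp(4*t**2)/64 + C

Let u = t², du = 2t dt; rewrite as (1/2)∫ u^2·exp(4u) du.
Now integrate by parts 2 times.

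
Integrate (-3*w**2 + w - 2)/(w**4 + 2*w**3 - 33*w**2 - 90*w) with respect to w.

log(w)/45 - 52*log(w - 6)/297 - 16*log(w + 3)/27 + 41*log(w + 5)/55 + C

Factor the denominator: w*(w - 6)*(w + 3)*(w + 5).
Partial-fraction decomposition: 41/(55*(w + 5)) - 16/(27*(w + 3)) - 52/(297*(w - 6)) + 1/(45*w).
Integrate each term: A/(w−a) contributes A·log|w−a|.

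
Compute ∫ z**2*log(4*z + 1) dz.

Use integration by parts with u = log(4*z + 1), dv = z**2 dz.
Then du = 4/(4*z + 1) dz and v = z**3/3.

z**3*log(4*z + 1)/3 - z**3/9 + z**2/24 - z/48 + log(4*z + 1)/192 + C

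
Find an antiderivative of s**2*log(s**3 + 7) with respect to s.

Let u = s**3 + 7, so du = (3*s**2) ds.
The integral becomes (1/3)·∫ log(u) du; integrate by parts with u′=log(u), dv′=du.

s**3*log(s**3 + 7)/3 - s**3/3 + 7*log(s**3 + 7)/3 + C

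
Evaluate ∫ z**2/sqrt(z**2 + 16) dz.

z*sqrt(z**2 + 16)/2 - 8*log(z + sqrt(z**2 + 16)) + C

Substitute z = 4·tan(θ), so dz = 4·sec(θ)^2 dθ and the radical becomes sqrt(z**2 + 16) = 4·sec(θ) by the Pythagorean identity.
Integrate the resulting trig expression in θ, then back-substitute tan(θ) = z/4, sec(θ) = sqrt(z**2 + 16)/4 (absorbing any constant into C).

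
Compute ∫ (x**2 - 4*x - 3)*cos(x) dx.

Use integration by parts with u = x**2 - 4*x - 3, dv = cos(x) dx, so v = sin(x).
Apply parts 2 times (tabular method): alternate signs, differentiate u down to 0, integrate dv up.

x**2*sin(x) - 4*x*sin(x) + 2*x*cos(x) - 5*sin(x) - 4*cos(x) + C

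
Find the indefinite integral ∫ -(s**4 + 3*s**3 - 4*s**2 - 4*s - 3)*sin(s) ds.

Use integration by parts with u = s**4 + 3*s**3 - 4*s**2 - 4*s - 3, dv = -sin(s) ds, so v = cos(s).
Apply parts 4 times (tabular method): alternate signs, differentiate u down to 0, integrate dv up.

s**4*cos(s) - 4*s**3*sin(s) + 3*s**3*cos(s) - 9*s**2*sin(s) - 16*s**2*cos(s) + 32*s*sin(s) - 22*s*cos(s) + 22*sin(s) + 29*cos(s) + C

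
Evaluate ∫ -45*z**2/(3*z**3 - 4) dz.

Let u = 3*z**3 - 4, so du = (9*z**2) dz.
Rewriting, the integral becomes -5·∫ 1/u du = -5·log(u).
Substituting back, u = 3*z**3 - 4.

-5*log(3*z**3 - 4) + C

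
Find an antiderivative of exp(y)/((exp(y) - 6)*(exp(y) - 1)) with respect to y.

log(exp(y) - 6)/5 - log(exp(y) - 1)/5 + C

Let u = e^y, du = e^y dy.
The integral becomes ∫ du/((u-6)(u-1)); decompose into partial fractions.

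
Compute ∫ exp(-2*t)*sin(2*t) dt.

Let I denote the integral. Integrate by parts with u = sin(2*t), dv = exp(-2*t) dt, so v = -exp(-2*t)/2: I = -exp(-2*t)*sin(2*t)/2 + ∫ exp(-2*t)*cos(2*t) dt.
Apply parts again with u = cos(2*t), dv = exp(-2*t) dt: ∫ exp(-2*t)*cos(2*t) dt = -exp(-2*t)*cos(2*t)/2 − I. Substituting back brings back I: I = -exp(-2*t)*sin(2*t)/2 - exp(-2*t)*cos(2*t)/2 − I.
Solving for I: (1 + 1)·I equals the remaining terms, so I = (1/2)·(-exp(-2*t)*sin(2*t)/2 - exp(-2*t)*cos(2*t)/2).

-exp(-2*t)*sin(2*t)/4 - exp(-2*t)*cos(2*t)/4 + C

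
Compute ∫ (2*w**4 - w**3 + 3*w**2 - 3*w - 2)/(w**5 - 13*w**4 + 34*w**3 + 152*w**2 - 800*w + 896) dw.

Factor the denominator: (w - 7)*(w - 4)**2*(w - 2)*(w + 4).
Partial-fraction decomposition: 317/(2112*(w + 4)) - 7/(30*(w - 2)) - 4133/(576*(w - 4)) - 241/(24*(w - 4)**2) + 4583/(495*(w - 7)).
Integrate each term; A/(w−a) gives A·log|w−a|; A/(w−a)² gives −A/(w−a).

4583*log(w - 7)/495 - 4133*log(w - 4)/576 - 7*log(w - 2)/30 + 317*log(w + 4)/2112 + 241/(24*w - 96) + C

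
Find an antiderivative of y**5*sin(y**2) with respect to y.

Let u = y², du = 2y dy; rewrite as (1/2)∫ u^2·sin(1u) du.
Now integrate by parts 2 times.

-y**4*cos(y**2)/2 + y**2*sin(y**2) + cos(y**2) + C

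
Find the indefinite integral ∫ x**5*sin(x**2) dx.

Let u = x², du = 2x dx; rewrite as (1/2)∫ u^2·sin(1u) du.
Now integrate by parts 2 times.

-x**4*cos(x**2)/2 + x**2*sin(x**2) + cos(x**2) + C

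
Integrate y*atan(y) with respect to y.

Use integration by parts with u = arctan(y), dv = y dy.
Then du = 1/(y**2 + 1) dy.

y**2*atan(y)/2 - y/2 + atan(y)/2 + C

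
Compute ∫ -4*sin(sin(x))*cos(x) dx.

Let u = sin(x), so du = (cos(x)) dx.
Rewriting, the integral becomes -4·∫ sin(u) du = -4·-cos(u).
Substituting back, u = sin(x).

4*cos(sin(x)) + C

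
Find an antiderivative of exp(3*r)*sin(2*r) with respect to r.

3*exp(3*r)*sin(2*r)/13 - 2*exp(3*r)*cos(2*r)/13 + C

Let I denote the integral. Integrate by parts with u = sin(2*r), dv = exp(3*r) dr, so v = exp(3*r)/3: I = exp(3*r)*sin(2*r)/3 − (2/3)·∫ exp(3*r)*cos(2*r) dr.
Apply parts again with u = cos(2*r), dv = exp(3*r) dr: ∫ exp(3*r)*cos(2*r) dr = exp(3*r)*cos(2*r)/3 + (2/3)·I. Substituting back brings back I: I = exp(3*r)*sin(2*r)/3 - 2*exp(3*r)*cos(2*r)/9 − (4/9)·I.
Solving for I: (1 + 4/9)·I equals the remaining terms, so I = (9/13)·(exp(3*r)*sin(2*r)/3 - 2*exp(3*r)*cos(2*r)/9).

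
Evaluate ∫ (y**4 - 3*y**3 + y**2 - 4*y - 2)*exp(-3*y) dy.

Use integration by parts with u = y**4 - 3*y**3 + y**2 - 4*y - 2, dv = exp(-3*y) dy, so v = -exp(-3*y)/3.
Apply parts 4 times (tabular method): alternate signs, differentiate u down to 0, integrate dv up.

(-27*y**4 + 45*y**3 + 18*y**2 + 120*y + 94)*exp(-3*y)/81 + C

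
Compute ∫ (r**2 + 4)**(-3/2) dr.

Substitute r = 2·tan(θ), so dr = 2·sec(θ)^2 dθ and the radical becomes sqrt(r**2 + 4) = 2·sec(θ) by the Pythagorean identity.
Integrate the resulting trig expression in θ, then back-substitute tan(θ) = r/2, sec(θ) = sqrt(r**2 + 4)/2 (absorbing any constant into C).

r/(4*sqrt(r**2 + 4)) + C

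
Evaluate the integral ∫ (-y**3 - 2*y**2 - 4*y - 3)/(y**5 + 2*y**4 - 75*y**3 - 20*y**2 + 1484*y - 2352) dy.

Factor the denominator: (y - 6)*(y - 4)*(y - 2)*(y + 7)**2.
Partial-fraction decomposition: 2273/(61347*(y + 7)) - 30/(143*(y + 7)**2) - 1/(24*(y - 2)) + 115/(484*(y - 4)) - 315/(1352*(y - 6)).
Integrate each term; A/(y−a) gives A·log|y−a|; A/(y−a)² gives −A/(y−a).

-315*log(y - 6)/1352 + 115*log(y - 4)/484 - log(y - 2)/24 + 2273*log(y + 7)/61347 + 30/(143*y + 1001) + C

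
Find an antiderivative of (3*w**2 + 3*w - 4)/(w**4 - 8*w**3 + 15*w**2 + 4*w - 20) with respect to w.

Factor the denominator: (w - 5)*(w - 2)**2*(w + 1).
Partial-fraction decomposition: 2/(27*(w + 1)) - 5/(3*(w - 2)) - 14/(9*(w - 2)**2) + 43/(27*(w - 5)).
Integrate each term; A/(w−a) gives A·log|w−a|; A/(w−a)² gives −A/(w−a).

43*log(w - 5)/27 - 5*log(w - 2)/3 + 2*log(w + 1)/27 + 14/(9*w - 18) + C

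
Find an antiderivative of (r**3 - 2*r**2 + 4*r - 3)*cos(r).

r**3*sin(r) - 2*r**2*sin(r) + 3*r**2*cos(r) - 2*r*sin(r) - 4*r*cos(r) + sin(r) - 2*cos(r) + C

Use integration by parts with u = r**3 - 2*r**2 + 4*r - 3, dv = cos(r) dr, so v = sin(r).
Apply parts 3 times (tabular method): alternate signs, differentiate u down to 0, integrate dv up.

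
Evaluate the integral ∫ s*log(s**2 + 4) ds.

s**2*log(s**2 + 4)/2 - s**2/2 + 2*log(s**2 + 4) + C

Let u = s**2 + 4, so du = (2*s) ds.
The integral becomes (1/2)·∫ log(u) du; integrate by parts with u′=log(u), dv′=du.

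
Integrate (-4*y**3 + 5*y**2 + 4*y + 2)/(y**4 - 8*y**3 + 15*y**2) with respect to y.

Factor the denominator: y**2*(y - 5)*(y - 3).
Partial-fraction decomposition: 49/(18*(y - 3)) - 353/(50*(y - 5)) + 76/(225*y) + 2/(15*y**2).
Integrate each term; A/(y−a) gives A·log|y−a|; A/(y−a)² gives −A/(y−a).

76*log(y)/225 - 353*log(y - 5)/50 + 49*log(y - 3)/18 - 2/(15*y) + C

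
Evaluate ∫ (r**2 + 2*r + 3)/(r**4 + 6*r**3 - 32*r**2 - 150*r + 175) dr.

Factor the denominator: (r - 5)*(r - 1)*(r + 5)*(r + 7).
Partial-fraction decomposition: -19/(96*(r + 7)) + 3/(20*(r + 5)) - 1/(32*(r - 1)) + 19/(240*(r - 5)).
Integrate each term: A/(r−a) contributes A·log|r−a|.

19*log(r - 5)/240 - log(r - 1)/32 + 3*log(r + 5)/20 - 19*log(r + 7)/96 + C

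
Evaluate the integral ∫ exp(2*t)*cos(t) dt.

Let I denote the integral. Integrate by parts with u = cos(t), dv = exp(2*t) dt, so v = exp(2*t)/2: I = exp(2*t)*cos(t)/2 + (1/2)·∫ exp(2*t)*sin(t) dt.
Apply parts again with u = sin(t), dv = exp(2*t) dt: ∫ exp(2*t)*sin(t) dt = exp(2*t)*sin(t)/2 − (1/2)·I. Substituting back brings back I: I = exp(2*t)*sin(t)/4 + exp(2*t)*cos(t)/2 − (1/4)·I.
Solving for I: (1 + 1/4)·I equals the remaining terms, so I = (4/5)·(exp(2*t)*sin(t)/4 + exp(2*t)*cos(t)/2).

exp(2*t)*sin(t)/5 + 2*exp(2*t)*cos(t)/5 + C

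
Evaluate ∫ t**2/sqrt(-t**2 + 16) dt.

-t*sqrt(-t**2 + 16)/2 + 8*asin(t/4) + C

Substitute t = 4·sin(θ), so dt = 4·cos(θ) dθ and the radical becomes sqrt(-t**2 + 16) = 4·cos(θ) by the Pythagorean identity.
Integrate the resulting trig expression in θ, then back-substitute θ = asin(t/4), sin(θ) = t/4, cos(θ) = sqrt(-t**2 + 16)/4 (absorbing any constant into C).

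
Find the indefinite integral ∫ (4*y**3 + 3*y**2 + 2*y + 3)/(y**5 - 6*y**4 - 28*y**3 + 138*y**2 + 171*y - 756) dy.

48*log(y - 7)/55 - 209*log(y - 3)/294 + 7*log(y + 3)/30 - 213*log(y + 4)/539 + 6/(7*y - 21) + C

Factor the denominator: (y - 7)*(y - 3)**2*(y + 3)*(y + 4).
Partial-fraction decomposition: -213/(539*(y + 4)) + 7/(30*(y + 3)) - 209/(294*(y - 3)) - 6/(7*(y - 3)**2) + 48/(55*(y - 7)).
Integrate each term; A/(y−a) gives A·log|y−a|; A/(y−a)² gives −A/(y−a).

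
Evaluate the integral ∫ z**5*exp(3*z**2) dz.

(9*z**4 - 6*z**2 + 2)*exp(3*z**2)/54 + C

Let u = z², du = 2z dz; rewrite as (1/2)∫ u^2·exp(3u) du.
Now integrate by parts 2 times.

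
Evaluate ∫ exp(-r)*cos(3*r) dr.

Let I denote the integral. Integrate by parts with u = cos(3*r), dv = exp(-r) dr, so v = -exp(-r): I = -exp(-r)*cos(3*r) − 3·∫ exp(-r)*sin(3*r) dr.
Apply parts again with u = sin(3*r), dv = exp(-r) dr: ∫ exp(-r)*sin(3*r) dr = -exp(-r)*sin(3*r) + 3·I. Substituting back brings back I: I = 3*exp(-r)*sin(3*r) - exp(-r)*cos(3*r) − 9·I.
Solving for I: (1 + 9)·I equals the remaining terms, so I = (1/10)·(3*exp(-r)*sin(3*r) - exp(-r)*cos(3*r)).

3*exp(-r)*sin(3*r)/10 - exp(-r)*cos(3*r)/10 + C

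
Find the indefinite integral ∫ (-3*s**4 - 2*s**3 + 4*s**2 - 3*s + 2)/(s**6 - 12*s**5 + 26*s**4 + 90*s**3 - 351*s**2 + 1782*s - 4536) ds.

Factor the denominator: (s - 7)*(s - 6)*(s - 3)*(s + 4)*(s**2 + 9).
Partial-fraction decomposition: (4229*s + 11159)/(65250*(s**2 + 9)) + 281/(9625*(s + 4)) - 67/(378*(s - 3)) + 2096/(675*(s - 6)) - 964/(319*(s - 7)).
Integrate each term; A/(s−a) gives A·log|s−a|; the (Bs+D)/(s²+p²) term gives a log and an atan.

-964*log(s - 7)/319 + 2096*log(s - 6)/675 - 67*log(s - 3)/378 + 281*log(s + 4)/9625 + 4229*log(s**2 + 9)/130500 + 11159*atan(s/3)/195750 + C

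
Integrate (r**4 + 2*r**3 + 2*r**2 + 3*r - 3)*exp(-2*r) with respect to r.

(-2*r**4 - 8*r**3 - 16*r**2 - 22*r - 5)*exp(-2*r)/4 + C

Use integration by parts with u = r**4 + 2*r**3 + 2*r**2 + 3*r - 3, dv = exp(-2*r) dr, so v = -exp(-2*r)/2.
Apply parts 4 times (tabular method): alternate signs, differentiate u down to 0, integrate dv up.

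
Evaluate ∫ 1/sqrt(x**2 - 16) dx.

log(x + sqrt(x**2 - 16)) + C

Substitute x = 4·sec(θ), so dx = 4·sec(θ)*tan(θ) dθ and the radical becomes sqrt(x**2 - 16) = 4·tan(θ) by the Pythagorean identity.
Integrate the resulting trig expression in θ, then back-substitute sec(θ) = x/4, tan(θ) = sqrt(x**2 - 16)/4 (absorbing any constant into C).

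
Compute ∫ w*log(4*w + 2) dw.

Use integration by parts with u = log(4*w + 2), dv = w dw.
Then du = 4/(4*w + 2) dw and v = w**2/2.

w**2*log(4*w + 2)/2 - w**2/4 + w/4 - log(2*w + 1)/8 + C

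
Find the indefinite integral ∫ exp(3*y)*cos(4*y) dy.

Let I denote the integral. Integrate by parts with u = cos(4*y), dv = exp(3*y) dy, so v = exp(3*y)/3: I = exp(3*y)*cos(4*y)/3 + (4/3)·∫ exp(3*y)*sin(4*y) dy.
Apply parts again with u = sin(4*y), dv = exp(3*y) dy: ∫ exp(3*y)*sin(4*y) dy = exp(3*y)*sin(4*y)/3 − (4/3)·I. Substituting back brings back I: I = 4*exp(3*y)*sin(4*y)/9 + exp(3*y)*cos(4*y)/3 − (16/9)·I.
Solving for I: (1 + 16/9)·I equals the remaining terms, so I = (9/25)·(4*exp(3*y)*sin(4*y)/9 + exp(3*y)*cos(4*y)/3).

4*exp(3*y)*sin(4*y)/25 + 3*exp(3*y)*cos(4*y)/25 + C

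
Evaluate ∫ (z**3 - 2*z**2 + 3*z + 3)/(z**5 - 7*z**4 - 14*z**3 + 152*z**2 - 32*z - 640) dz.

Factor the denominator: (z - 5)*(z - 4)**2*(z + 2)*(z + 4).
Partial-fraction decomposition: -35/(384*(z + 4)) + 19/(504*(z + 2)) - 1639/(1152*(z - 4)) - 47/(48*(z - 4)**2) + 31/(21*(z - 5)).
Integrate each term; A/(z−a) gives A·log|z−a|; A/(z−a)² gives −A/(z−a).

31*log(z - 5)/21 - 1639*log(z - 4)/1152 + 19*log(z + 2)/504 - 35*log(z + 4)/384 + 47/(48*z - 192) + C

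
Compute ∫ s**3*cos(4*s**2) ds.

Let u = s², du = 2s ds; rewrite as (1/2)∫ u^1·cos(4u) du.
Now integrate by parts 1 time.

s**2*sin(4*s**2)/8 + cos(4*s**2)/32 + C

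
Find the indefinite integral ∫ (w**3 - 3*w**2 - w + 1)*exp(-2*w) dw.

Use integration by parts with u = w**3 - 3*w**2 - w + 1, dv = exp(-2*w) dw, so v = -exp(-2*w)/2.
Apply parts 3 times (tabular method): alternate signs, differentiate u down to 0, integrate dv up.

(-4*w**3 + 6*w**2 + 10*w + 1)*exp(-2*w)/8 + C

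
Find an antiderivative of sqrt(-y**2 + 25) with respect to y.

Substitute y = 5·sin(θ), so dy = 5·cos(θ) dθ and the radical becomes sqrt(-y**2 + 25) = 5·cos(θ) by the Pythagorean identity.
Integrate the resulting trig expression in θ, then back-substitute θ = asin(y/5), sin(θ) = y/5, cos(θ) = sqrt(-y**2 + 25)/5 (absorbing any constant into C).

y*sqrt(-y**2 + 25)/2 + 25*asin(y/5)/2 + C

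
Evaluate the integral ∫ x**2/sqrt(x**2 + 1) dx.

x*sqrt(x**2 + 1)/2 - log(x + sqrt(x**2 + 1))/2 + C

Substitute x = tan(θ), so dx = sec(θ)^2 dθ and the radical becomes sqrt(x**2 + 1) = sec(θ) by the Pythagorean identity.
Integrate the resulting trig expression in θ, then back-substitute tan(θ) = x, sec(θ) = sqrt(x**2 + 1) (absorbing any constant into C).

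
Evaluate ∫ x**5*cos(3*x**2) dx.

Let u = x², du = 2x dx; rewrite as (1/2)∫ u^2·cos(3u) du.
Now integrate by parts 2 times.

x**4*sin(3*x**2)/6 + x**2*cos(3*x**2)/9 - sin(3*x**2)/27 + C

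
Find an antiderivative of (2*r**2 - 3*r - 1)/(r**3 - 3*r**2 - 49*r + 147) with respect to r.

19*log(r - 7)/14 - log(r - 3)/5 + 59*log(r + 7)/70 + C

Factor the denominator: (r - 7)*(r - 3)*(r + 7).
Partial-fraction decomposition: 59/(70*(r + 7)) - 1/(5*(r - 3)) + 19/(14*(r - 7)).
Integrate each term: A/(r−a) contributes A·log|r−a|.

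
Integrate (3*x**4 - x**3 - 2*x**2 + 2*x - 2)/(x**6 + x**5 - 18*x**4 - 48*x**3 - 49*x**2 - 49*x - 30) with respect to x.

61*log(x - 5)/312 + log(x + 1)/12 + 6*log(x + 2)/5 - 61*log(x + 3)/40 + 3*log(x**2 + 1)/130 - 9*atan(x)/130 + C

Factor the denominator: (x - 5)*(x + 1)*(x + 2)*(x + 3)*(x**2 + 1).
Partial-fraction decomposition: 3*(2*x - 3)/(130*(x**2 + 1)) - 61/(40*(x + 3)) + 6/(5*(x + 2)) + 1/(12*(x + 1)) + 61/(312*(x - 5)).
Integrate each term; A/(x−a) gives A·log|x−a|; the (Bx+D)/(x²+p²) term gives a log and an atan.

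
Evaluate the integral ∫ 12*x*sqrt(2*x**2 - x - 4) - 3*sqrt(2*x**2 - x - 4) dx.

Let u = 2*x**2 - x - 4, so du = (4*x - 1) dx.
Rewriting, the integral becomes 3·∫ √u du = 3·(2/3)u^(3/2).
Substituting back, u = 2*x**2 - x - 4.

2*(2*x**2 - x - 4)**(3/2) + C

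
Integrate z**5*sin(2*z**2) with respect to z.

-z**4*cos(2*z**2)/4 + z**2*sin(2*z**2)/4 + cos(2*z**2)/8 + C

Let u = z², du = 2z dz; rewrite as (1/2)∫ u^2·sin(2u) du.
Now integrate by parts 2 times.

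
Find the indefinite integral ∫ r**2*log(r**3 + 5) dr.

Let u = r**3 + 5, so du = (3*r**2) dr.
The integral becomes (1/3)·∫ log(u) du; integrate by parts with u′=log(u), dv′=du.

r**3*log(r**3 + 5)/3 - r**3/3 + 5*log(r**3 + 5)/3 + C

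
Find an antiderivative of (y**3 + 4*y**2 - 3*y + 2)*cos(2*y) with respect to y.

y**3*sin(2*y)/2 + 2*y**2*sin(2*y) + 3*y**2*cos(2*y)/4 - 9*y*sin(2*y)/4 + 2*y*cos(2*y) - 9*cos(2*y)/8 + C

Use integration by parts with u = y**3 + 4*y**2 - 3*y + 2, dv = cos(2*y) dy, so v = sin(2*y)/2.
Apply parts 3 times (tabular method): alternate signs, differentiate u down to 0, integrate dv up.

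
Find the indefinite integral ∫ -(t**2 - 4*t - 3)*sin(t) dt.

Use integration by parts with u = t**2 - 4*t - 3, dv = -sin(t) dt, so v = cos(t).
Apply parts 2 times (tabular method): alternate signs, differentiate u down to 0, integrate dv up.

t**2*cos(t) - 2*t*sin(t) - 4*t*cos(t) + 4*sin(t) - 5*cos(t) + C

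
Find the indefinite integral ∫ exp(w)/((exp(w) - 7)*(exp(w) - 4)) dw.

log(exp(w) - 7)/3 - log(exp(w) - 4)/3 + C

Let u = e^w, du = e^w dw.
The integral becomes ∫ du/((u-7)(u-4)); decompose into partial fractions.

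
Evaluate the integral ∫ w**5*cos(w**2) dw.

w**4*sin(w**2)/2 + w**2*cos(w**2) - sin(w**2) + C

Let u = w², du = 2w dw; rewrite as (1/2)∫ u^2·cos(1u) du.
Now integrate by parts 2 times.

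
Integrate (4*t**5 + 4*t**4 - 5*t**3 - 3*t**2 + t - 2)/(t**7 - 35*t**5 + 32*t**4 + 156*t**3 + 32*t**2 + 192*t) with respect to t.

-log(t)/96 + 605671*log(t - 4)/2080800 + log(t + 2)/36 - 6239*log(t + 6)/22200 - 293*log(t**2 + 1)/21386 + 426*atan(t)/10693 - 2377/(2040*t - 8160) + C

Factor the denominator: t*(t - 4)**2*(t + 2)*(t + 6)*(t**2 + 1).
Partial-fraction decomposition: -(293*t - 426)/(10693*(t**2 + 1)) - 6239/(22200*(t + 6)) + 1/(36*(t + 2)) + 605671/(2080800*(t - 4)) + 2377/(2040*(t - 4)**2) - 1/(96*t).
Integrate each term; A/(t−a) gives A·log|t−a|; the (Bt+D)/(t²+p²) term gives a log and an atan.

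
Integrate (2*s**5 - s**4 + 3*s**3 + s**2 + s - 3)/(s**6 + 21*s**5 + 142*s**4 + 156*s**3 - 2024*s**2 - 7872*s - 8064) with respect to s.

Factor the denominator: (s - 4)*(s + 2)*(s + 4)*(s + 6)**2*(s + 7).
Partial-fraction decomposition: 2467/(11*(s + 7)) - 335147/(1600*(s + 6)) + 17469/(80*(s + 6)**2) - 829/(64*(s + 4)) + 7/(64*(s + 2)) + 667/(17600*(s - 4)).
Integrate each term; A/(s−a) gives A·log|s−a|; A/(s−a)² gives −A/(s−a).

667*log(s - 4)/17600 + 7*log(s + 2)/64 - 829*log(s + 4)/64 - 335147*log(s + 6)/1600 + 2467*log(s + 7)/11 - 17469/(80*s + 480) + C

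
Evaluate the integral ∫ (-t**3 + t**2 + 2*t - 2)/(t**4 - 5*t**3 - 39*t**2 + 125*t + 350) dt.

-47*log(t - 7)/36 + 23*log(t - 5)/35 + 2*log(t + 2)/63 - 23*log(t + 5)/60 + C

Factor the denominator: (t - 7)*(t - 5)*(t + 2)*(t + 5).
Partial-fraction decomposition: -23/(60*(t + 5)) + 2/(63*(t + 2)) + 23/(35*(t - 5)) - 47/(36*(t - 7)).
Integrate each term: A/(t−a) contributes A·log|t−a|.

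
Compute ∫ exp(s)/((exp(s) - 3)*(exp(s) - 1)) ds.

log(exp(s) - 3)/2 - log(exp(s) - 1)/2 + C

Let u = e^s, du = e^s ds.
The integral becomes ∫ du/((u-3)(u-1)); decompose into partial fractions.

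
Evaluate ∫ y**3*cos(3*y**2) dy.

Let u = y², du = 2y dy; rewrite as (1/2)∫ u^1·cos(3u) du.
Now integrate by parts 1 time.

y**2*sin(3*y**2)/6 + cos(3*y**2)/18 + C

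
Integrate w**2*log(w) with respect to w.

w**3*log(w)/3 - w**3/9 + C

Use integration by parts with u = log(w), dv = w**2 dw.
Then du = 1/w dw and v = w**3/3.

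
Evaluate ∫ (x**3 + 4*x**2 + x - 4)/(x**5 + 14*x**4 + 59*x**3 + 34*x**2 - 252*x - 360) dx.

11*log(x - 2)/560 - log(x + 2)/24 + log(x + 3)/15 + 17*log(x + 5)/21 - 41*log(x + 6)/48 + C

Factor the denominator: (x - 2)*(x + 2)*(x + 3)*(x + 5)*(x + 6).
Partial-fraction decomposition: -41/(48*(x + 6)) + 17/(21*(x + 5)) + 1/(15*(x + 3)) - 1/(24*(x + 2)) + 11/(560*(x - 2)).
Integrate each term: A/(x−a) contributes A·log|x−a|.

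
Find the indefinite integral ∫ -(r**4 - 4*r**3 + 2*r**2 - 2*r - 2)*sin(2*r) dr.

Use integration by parts with u = r**4 - 4*r**3 + 2*r**2 - 2*r - 2, dv = -sin(2*r) dr, so v = cos(2*r)/2.
Apply parts 4 times (tabular method): alternate signs, differentiate u down to 0, integrate dv up.

r**4*cos(2*r)/2 - r**3*sin(2*r) - 2*r**3*cos(2*r) + 3*r**2*sin(2*r) - r**2*cos(2*r)/2 + r*sin(2*r)/2 + 2*r*cos(2*r) - sin(2*r) - 3*cos(2*r)/4 + C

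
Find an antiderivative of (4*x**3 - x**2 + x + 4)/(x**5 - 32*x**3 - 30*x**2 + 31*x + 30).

Factor the denominator: (x - 6)*(x - 1)*(x + 1)**2*(x + 5).
Partial-fraction decomposition: -263/(528*(x + 5)) + 199/(784*(x + 1)) - 1/(28*(x + 1)**2) - 1/(15*(x - 1)) + 838/(2695*(x - 6)).
Integrate each term; A/(x−a) gives A·log|x−a|; A/(x−a)² gives −A/(x−a).

838*log(x - 6)/2695 - log(x - 1)/15 + 199*log(x + 1)/784 - 263*log(x + 5)/528 + 1/(28*x + 28) + C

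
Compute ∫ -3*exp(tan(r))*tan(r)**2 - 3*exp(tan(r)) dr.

Let u = tan(r), so du = (tan(r)**2 + 1) dr.
Rewriting, the integral becomes -3·∫ e^u du = -3·e^u.
Substituting back, u = tan(r).

-3*exp(tan(r)) + C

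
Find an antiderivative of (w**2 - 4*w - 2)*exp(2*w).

Use integration by parts with u = w**2 - 4*w - 2, dv = exp(2*w) dw, so v = exp(2*w)/2.
Apply parts 2 times (tabular method): alternate signs, differentiate u down to 0, integrate dv up.

(2*w**2 - 10*w + 1)*exp(2*w)/4 + C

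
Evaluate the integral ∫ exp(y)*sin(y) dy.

exp(y)*sin(y)/2 - exp(y)*cos(y)/2 + C

Let I denote the integral. Integrate by parts with u = sin(y), dv = exp(y) dy, so v = exp(y): I = exp(y)*sin(y) − ∫ exp(y)*cos(y) dy.
Apply parts again with u = cos(y), dv = exp(y) dy: ∫ exp(y)*cos(y) dy = exp(y)*cos(y) + I. Substituting back brings back I: I = exp(y)*sin(y) - exp(y)*cos(y) − I.
Solving for I: (1 + 1)·I equals the remaining terms, so I = (1/2)·(exp(y)*sin(y) - exp(y)*cos(y)).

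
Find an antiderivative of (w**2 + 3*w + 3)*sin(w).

-w**2*cos(w) + 2*w*sin(w) - 3*w*cos(w) + 3*sin(w) - cos(w) + C

Use integration by parts with u = w**2 + 3*w + 3, dv = sin(w) dw, so v = -cos(w).
Apply parts 2 times (tabular method): alternate signs, differentiate u down to 0, integrate dv up.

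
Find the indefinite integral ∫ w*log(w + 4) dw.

w**2*log(w + 4)/2 - w**2/4 + 2*w - 8*log(w + 4) + C

Use integration by parts with u = log(w + 4), dv = w dw.
Then du = 1/(w + 4) dw and v = w**2/2.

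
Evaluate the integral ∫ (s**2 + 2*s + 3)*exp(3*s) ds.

Use integration by parts with u = s**2 + 2*s + 3, dv = exp(3*s) ds, so v = exp(3*s)/3.
Apply parts 2 times (tabular method): alternate signs, differentiate u down to 0, integrate dv up.

(9*s**2 + 12*s + 23)*exp(3*s)/27 + C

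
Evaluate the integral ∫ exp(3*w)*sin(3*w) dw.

exp(3*w)*sin(3*w)/6 - exp(3*w)*cos(3*w)/6 + C

Let I denote the integral. Integrate by parts with u = sin(3*w), dv = exp(3*w) dw, so v = exp(3*w)/3: I = exp(3*w)*sin(3*w)/3 − ∫ exp(3*w)*cos(3*w) dw.
Apply parts again with u = cos(3*w), dv = exp(3*w) dw: ∫ exp(3*w)*cos(3*w) dw = exp(3*w)*cos(3*w)/3 + I. Substituting back brings back I: I = exp(3*w)*sin(3*w)/3 - exp(3*w)*cos(3*w)/3 − I.
Solving for I: (1 + 1)·I equals the remaining terms, so I = (1/2)·(exp(3*w)*sin(3*w)/3 - exp(3*w)*cos(3*w)/3).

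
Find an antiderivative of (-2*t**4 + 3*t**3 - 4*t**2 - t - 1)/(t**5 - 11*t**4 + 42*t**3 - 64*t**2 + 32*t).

-log(t)/32 + 245*log(t - 4)/288 - 27*log(t - 2)/8 + 5*log(t - 1)/9 + 389/(24*t - 96) + C

Factor the denominator: t*(t - 4)**2*(t - 2)*(t - 1).
Partial-fraction decomposition: 5/(9*(t - 1)) - 27/(8*(t - 2)) + 245/(288*(t - 4)) - 389/(24*(t - 4)**2) - 1/(32*t).
Integrate each term; A/(t−a) gives A·log|t−a|; A/(t−a)² gives −A/(t−a).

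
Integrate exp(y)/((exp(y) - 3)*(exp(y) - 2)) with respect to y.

log(exp(y) - 3) - log(exp(y) - 2) + C

Let u = e^y, du = e^y dy.
The integral becomes ∫ du/((u-2)(u-3)); decompose into partial fractions.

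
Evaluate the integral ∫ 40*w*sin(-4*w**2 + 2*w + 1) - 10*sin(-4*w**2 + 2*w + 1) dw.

Let u = 4*w**2 - 2*w - 1, so du = (8*w - 2) dw.
Rewriting, the integral becomes -5·∫ sin(u) du = -5·-cos(u).
Substituting back, u = 4*w**2 - 2*w - 1.

5*cos(-4*w**2 + 2*w + 1) + C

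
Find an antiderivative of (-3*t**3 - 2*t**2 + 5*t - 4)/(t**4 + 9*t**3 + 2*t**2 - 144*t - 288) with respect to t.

Factor the denominator: (t - 4)*(t + 3)*(t + 4)*(t + 6).
Partial-fraction decomposition: -271/(30*(t + 6)) + 17/(2*(t + 4)) - 44/(21*(t + 3)) - 13/(35*(t - 4)).
Integrate each term: A/(t−a) contributes A·log|t−a|.

-13*log(t - 4)/35 - 44*log(t + 3)/21 + 17*log(t + 4)/2 - 271*log(t + 6)/30 + C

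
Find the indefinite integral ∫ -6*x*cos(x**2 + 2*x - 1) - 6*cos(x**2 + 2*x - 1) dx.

-3*sin(x**2 + 2*x - 1) + C

Let u = x**2 + 2*x - 1, so du = (2*x + 2) dx.
Rewriting, the integral becomes -3·∫ cos(u) du = -3·sin(u).
Substituting back, u = x**2 + 2*x - 1.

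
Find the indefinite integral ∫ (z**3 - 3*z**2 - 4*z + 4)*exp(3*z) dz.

Use integration by parts with u = z**3 - 3*z**2 - 4*z + 4, dv = exp(3*z) dz, so v = exp(3*z)/3.
Apply parts 3 times (tabular method): alternate signs, differentiate u down to 0, integrate dv up.

(9*z**3 - 36*z**2 - 12*z + 40)*exp(3*z)/27 + C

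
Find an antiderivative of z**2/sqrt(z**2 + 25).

Substitute z = 5·tan(θ), so dz = 5·sec(θ)^2 dθ and the radical becomes sqrt(z**2 + 25) = 5·sec(θ) by the Pythagorean identity.
Integrate the resulting trig expression in θ, then back-substitute tan(θ) = z/5, sec(θ) = sqrt(z**2 + 25)/5 (absorbing any constant into C).

z*sqrt(z**2 + 25)/2 - 25*log(z + sqrt(z**2 + 25))/2 + C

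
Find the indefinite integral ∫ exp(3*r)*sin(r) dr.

3*exp(3*r)*sin(r)/10 - exp(3*r)*cos(r)/10 + C

Let I denote the integral. Integrate by parts with u = sin(r), dv = exp(3*r) dr, so v = exp(3*r)/3: I = exp(3*r)*sin(r)/3 − (1/3)·∫ exp(3*r)*cos(r) dr.
Apply parts again with u = cos(r), dv = exp(3*r) dr: ∫ exp(3*r)*cos(r) dr = exp(3*r)*cos(r)/3 + (1/3)·I. Substituting back brings back I: I = exp(3*r)*sin(r)/3 - exp(3*r)*cos(r)/9 − (1/9)·I.
Solving for I: (1 + 1/9)·I equals the remaining terms, so I = (9/10)·(exp(3*r)*sin(r)/3 - exp(3*r)*cos(r)/9).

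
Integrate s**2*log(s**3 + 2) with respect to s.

Let u = s**3 + 2, so du = (3*s**2) ds.
The integral becomes (1/3)·∫ log(u) du; integrate by parts with u′=log(u), dv′=du.

s**3*log(s**3 + 2)/3 - s**3/3 + 2*log(s**3 + 2)/3 + C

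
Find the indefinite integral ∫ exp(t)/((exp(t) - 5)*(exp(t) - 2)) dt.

log(exp(t) - 5)/3 - log(exp(t) - 2)/3 + C

Let u = e^t, du = e^t dt.
The integral becomes ∫ du/((u-5)(u-2)); decompose into partial fractions.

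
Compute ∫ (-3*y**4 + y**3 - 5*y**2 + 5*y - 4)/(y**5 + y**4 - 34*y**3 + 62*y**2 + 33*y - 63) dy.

Factor the denominator: (y - 3)**2*(y - 1)*(y + 1)*(y + 7).
Partial-fraction decomposition: -261/(160*(y + 7)) + 3/(32*(y + 1)) - 3/(32*(y - 1)) - 219/(160*(y - 3)) - 25/(8*(y - 3)**2).
Integrate each term; A/(y−a) gives A·log|y−a|; A/(y−a)² gives −A/(y−a).

-219*log(y - 3)/160 - 3*log(y - 1)/32 + 3*log(y + 1)/32 - 261*log(y + 7)/160 + 25/(8*y - 24) + C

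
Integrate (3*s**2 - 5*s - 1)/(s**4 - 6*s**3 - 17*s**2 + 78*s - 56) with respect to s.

37*log(s - 7)/110 - log(s - 2)/30 - log(s - 1)/10 - 67*log(s + 4)/330 + C

Factor the denominator: (s - 7)*(s - 2)*(s - 1)*(s + 4).
Partial-fraction decomposition: -67/(330*(s + 4)) - 1/(10*(s - 1)) - 1/(30*(s - 2)) + 37/(110*(s - 7)).
Integrate each term: A/(s−a) contributes A·log|s−a|.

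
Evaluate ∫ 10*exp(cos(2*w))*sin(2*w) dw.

Let u = cos(2*w), so du = (-2*sin(2*w)) dw.
Rewriting, the integral becomes -5·∫ e^u du = -5·e^u.
Substituting back, u = cos(2*w).

-5*exp(cos(2*w)) + C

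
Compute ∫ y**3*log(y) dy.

Use integration by parts with u = log(y), dv = y**3 dy.
Then du = 1/y dy and v = y**4/4.

y**4*log(y)/4 - y**4/16 + C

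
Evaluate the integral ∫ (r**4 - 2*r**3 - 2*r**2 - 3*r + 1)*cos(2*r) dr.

Use integration by parts with u = r**4 - 2*r**3 - 2*r**2 - 3*r + 1, dv = cos(2*r) dr, so v = sin(2*r)/2.
Apply parts 4 times (tabular method): alternate signs, differentiate u down to 0, integrate dv up.

r**4*sin(2*r)/2 - r**3*sin(2*r) + r**3*cos(2*r) - 5*r**2*sin(2*r)/2 - 3*r**2*cos(2*r)/2 - 5*r*cos(2*r)/2 + 7*sin(2*r)/4 + C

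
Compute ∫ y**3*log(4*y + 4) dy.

Use integration by parts with u = log(4*y + 4), dv = y**3 dy.
Then du = 4/(4*y + 4) dy and v = y**4/4.

y**4*log(4*y + 4)/4 - y**4/16 + y**3/12 - y**2/8 + y/4 - log(y + 1)/4 + C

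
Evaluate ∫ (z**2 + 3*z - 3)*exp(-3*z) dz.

Use integration by parts with u = z**2 + 3*z - 3, dv = exp(-3*z) dz, so v = -exp(-3*z)/3.
Apply parts 2 times (tabular method): alternate signs, differentiate u down to 0, integrate dv up.

(-9*z**2 - 33*z + 16)*exp(-3*z)/27 + C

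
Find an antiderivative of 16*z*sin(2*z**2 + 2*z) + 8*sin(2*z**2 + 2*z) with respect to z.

Let u = 2*z**2 + 2*z, so du = (4*z + 2) dz.
Rewriting, the integral becomes 4·∫ sin(u) du = 4·-cos(u).
Substituting back, u = 2*z**2 + 2*z.

-4*cos(2*z**2 + 2*z) + C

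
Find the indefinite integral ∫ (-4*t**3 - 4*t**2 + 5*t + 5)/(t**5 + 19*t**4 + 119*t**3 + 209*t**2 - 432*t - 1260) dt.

-11*log(t - 2)/840 - 31*log(t + 3)/60 + 95*log(t + 5)/7 - 695*log(t + 6)/24 + 191*log(t + 7)/12 + C

Factor the denominator: (t - 2)*(t + 3)*(t + 5)*(t + 6)*(t + 7).
Partial-fraction decomposition: 191/(12*(t + 7)) - 695/(24*(t + 6)) + 95/(7*(t + 5)) - 31/(60*(t + 3)) - 11/(840*(t - 2)).
Integrate each term: A/(t−a) contributes A·log|t−a|.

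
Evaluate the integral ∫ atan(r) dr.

r*atan(r) - log(r**2 + 1)/2 + C

Use integration by parts with u = arctan(r), dv = dr.
Then du = 1/(r**2 + 1) dr.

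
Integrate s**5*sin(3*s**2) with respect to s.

-s**4*cos(3*s**2)/6 + s**2*sin(3*s**2)/9 + cos(3*s**2)/27 + C

Let u = s², du = 2s ds; rewrite as (1/2)∫ u^2·sin(3u) du.
Now integrate by parts 2 times.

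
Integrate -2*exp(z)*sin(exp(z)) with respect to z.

Let u = exp(z), so du = (exp(z)) dz.
Rewriting, the integral becomes -2·∫ sin(u) du = -2·-cos(u).
Substituting back, u = exp(z).

2*cos(exp(z)) + C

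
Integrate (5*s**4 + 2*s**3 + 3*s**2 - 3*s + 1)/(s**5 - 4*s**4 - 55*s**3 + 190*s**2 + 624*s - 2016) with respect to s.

Factor the denominator: (s - 7)*(s - 4)*(s - 3)*(s + 4)*(s + 6).
Partial-fraction decomposition: 95/(36*(s + 6)) - 1213/(1232*(s + 4)) + 239/(126*(s - 3)) - 289/(48*(s - 4)) + 493/(66*(s - 7)).
Integrate each term: A/(s−a) contributes A·log|s−a|.

493*log(s - 7)/66 - 289*log(s - 4)/48 + 239*log(s - 3)/126 - 1213*log(s + 4)/1232 + 95*log(s + 6)/36 + C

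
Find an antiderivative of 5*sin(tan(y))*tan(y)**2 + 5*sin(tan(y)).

-5*cos(tan(y)) + C

Let u = tan(y), so du = (tan(y)**2 + 1) dy.
Rewriting, the integral becomes 5·∫ sin(u) du = 5·-cos(u).
Substituting back, u = tan(y).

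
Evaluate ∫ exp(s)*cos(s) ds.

exp(s)*sin(s)/2 + exp(s)*cos(s)/2 + C

Let I denote the integral. Integrate by parts with u = cos(s), dv = exp(s) ds, so v = exp(s): I = exp(s)*cos(s) + ∫ exp(s)*sin(s) ds.
Apply parts again with u = sin(s), dv = exp(s) ds: ∫ exp(s)*sin(s) ds = exp(s)*sin(s) − I. Substituting back brings back I: I = exp(s)*sin(s) + exp(s)*cos(s) − I.
Solving for I: (1 + 1)·I equals the remaining terms, so I = (1/2)·(exp(s)*sin(s) + exp(s)*cos(s)).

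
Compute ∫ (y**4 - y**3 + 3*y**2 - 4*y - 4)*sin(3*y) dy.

Use integration by parts with u = y**4 - y**3 + 3*y**2 - 4*y - 4, dv = sin(3*y) dy, so v = -cos(3*y)/3.
Apply parts 4 times (tabular method): alternate signs, differentiate u down to 0, integrate dv up.

-y**4*cos(3*y)/3 + 4*y**3*sin(3*y)/9 + y**3*cos(3*y)/3 - y**2*sin(3*y)/3 - 5*y**2*cos(3*y)/9 + 10*y*sin(3*y)/27 + 10*y*cos(3*y)/9 - 10*sin(3*y)/27 + 118*cos(3*y)/81 + C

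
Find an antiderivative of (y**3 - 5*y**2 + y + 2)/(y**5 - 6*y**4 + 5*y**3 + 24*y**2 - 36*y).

Factor the denominator: y*(y - 3)**2*(y - 2)*(y + 2).
Partial-fraction decomposition: -7/(50*(y + 2)) - 1/(y - 2) + 269/(225*(y - 3)) - 13/(15*(y - 3)**2) - 1/(18*y).
Integrate each term; A/(y−a) gives A·log|y−a|; A/(y−a)² gives −A/(y−a).

-log(y)/18 + 269*log(y - 3)/225 - log(y - 2) - 7*log(y + 2)/50 + 13/(15*y - 45) + C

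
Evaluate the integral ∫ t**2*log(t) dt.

t**3*log(t)/3 - t**3/9 + C

Use integration by parts with u = log(t), dv = t**2 dt.
Then du = 1/t dt and v = t**3/3.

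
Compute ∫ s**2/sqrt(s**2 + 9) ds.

s*sqrt(s**2 + 9)/2 - 9*log(s + sqrt(s**2 + 9))/2 + C

Substitute s = 3·tan(θ), so ds = 3·sec(θ)^2 dθ and the radical becomes sqrt(s**2 + 9) = 3·sec(θ) by the Pythagorean identity.
Integrate the resulting trig expression in θ, then back-substitute tan(θ) = s/3, sec(θ) = sqrt(s**2 + 9)/3 (absorbing any constant into C).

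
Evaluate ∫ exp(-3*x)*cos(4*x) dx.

4*exp(-3*x)*sin(4*x)/25 - 3*exp(-3*x)*cos(4*x)/25 + C

Let I denote the integral. Integrate by parts with u = cos(4*x), dv = exp(-3*x) dx, so v = -exp(-3*x)/3: I = -exp(-3*x)*cos(4*x)/3 − (4/3)·∫ exp(-3*x)*sin(4*x) dx.
Apply parts again with u = sin(4*x), dv = exp(-3*x) dx: ∫ exp(-3*x)*sin(4*x) dx = -exp(-3*x)*sin(4*x)/3 + (4/3)·I. Substituting back brings back I: I = 4*exp(-3*x)*sin(4*x)/9 - exp(-3*x)*cos(4*x)/3 − (16/9)·I.
Solving for I: (1 + 16/9)·I equals the remaining terms, so I = (9/25)·(4*exp(-3*x)*sin(4*x)/9 - exp(-3*x)*cos(4*x)/3).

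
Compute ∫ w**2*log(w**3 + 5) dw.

Let u = w**3 + 5, so du = (3*w**2) dw.
The integral becomes (1/3)·∫ log(u) du; integrate by parts with u′=log(u), dv′=du.

w**3*log(w**3 + 5)/3 - w**3/3 + 5*log(w**3 + 5)/3 + C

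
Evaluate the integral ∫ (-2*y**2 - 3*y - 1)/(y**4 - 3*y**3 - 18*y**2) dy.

17*log(y)/108 - 91*log(y - 6)/324 + 10*log(y + 3)/81 - 1/(18*y) + C

Factor the denominator: y**2*(y - 6)*(y + 3).
Partial-fraction decomposition: 10/(81*(y + 3)) - 91/(324*(y - 6)) + 17/(108*y) + 1/(18*y**2).
Integrate each term; A/(y−a) gives A·log|y−a|; A/(y−a)² gives −A/(y−a).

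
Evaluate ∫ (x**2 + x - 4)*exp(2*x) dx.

Use integration by parts with u = x**2 + x - 4, dv = exp(2*x) dx, so v = exp(2*x)/2.
Apply parts 2 times (tabular method): alternate signs, differentiate u down to 0, integrate dv up.

(x**2 - 4)*exp(2*x)/2 + C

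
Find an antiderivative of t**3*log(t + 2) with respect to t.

t**4*log(t + 2)/4 - t**4/16 + t**3/6 - t**2/2 + 2*t - 4*log(t + 2) + C

Use integration by parts with u = log(t + 2), dv = t**3 dt.
Then du = 1/(t + 2) dt and v = t**4/4.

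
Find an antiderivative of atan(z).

Use integration by parts with u = arctan(z), dv = dz.
Then du = 1/(z**2 + 1) dz.

z*atan(z) - log(z**2 + 1)/2 + C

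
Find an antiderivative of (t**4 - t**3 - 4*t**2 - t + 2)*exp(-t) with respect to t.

Use integration by parts with u = t**4 - t**3 - 4*t**2 - t + 2, dv = exp(-t) dt, so v = -exp(-t).
Apply parts 4 times (tabular method): alternate signs, differentiate u down to 0, integrate dv up.

(-t**4 - 3*t**3 - 5*t**2 - 9*t - 11)*exp(-t) + C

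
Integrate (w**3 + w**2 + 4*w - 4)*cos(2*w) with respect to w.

w**3*sin(2*w)/2 + w**2*sin(2*w)/2 + 3*w**2*cos(2*w)/4 + 5*w*sin(2*w)/4 + w*cos(2*w)/2 - 9*sin(2*w)/4 + 5*cos(2*w)/8 + C

Use integration by parts with u = w**3 + w**2 + 4*w - 4, dv = cos(2*w) dw, so v = sin(2*w)/2.
Apply parts 3 times (tabular method): alternate signs, differentiate u down to 0, integrate dv up.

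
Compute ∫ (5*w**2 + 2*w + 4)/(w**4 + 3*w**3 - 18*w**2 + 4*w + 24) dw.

Factor the denominator: (w - 2)**2*(w + 1)*(w + 6).
Partial-fraction decomposition: -43/(80*(w + 6)) + 7/(45*(w + 1)) + 55/(144*(w - 2)) + 7/(6*(w - 2)**2).
Integrate each term; A/(w−a) gives A·log|w−a|; A/(w−a)² gives −A/(w−a).

55*log(w - 2)/144 + 7*log(w + 1)/45 - 43*log(w + 6)/80 - 7/(6*w - 12) + C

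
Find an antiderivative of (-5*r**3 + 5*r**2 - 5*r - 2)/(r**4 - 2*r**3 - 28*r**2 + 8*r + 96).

-233*log(r - 6)/80 + log(r - 2)/3 + 17*log(r + 2)/16 - 209*log(r + 4)/60 + C

Factor the denominator: (r - 6)*(r - 2)*(r + 2)*(r + 4).
Partial-fraction decomposition: -209/(60*(r + 4)) + 17/(16*(r + 2)) + 1/(3*(r - 2)) - 233/(80*(r - 6)).
Integrate each term: A/(r−a) contributes A·log|r−a|.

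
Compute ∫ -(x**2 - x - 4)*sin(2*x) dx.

Use integration by parts with u = x**2 - x - 4, dv = -sin(2*x) dx, so v = cos(2*x)/2.
Apply parts 2 times (tabular method): alternate signs, differentiate u down to 0, integrate dv up.

x**2*cos(2*x)/2 - x*sin(2*x)/2 - x*cos(2*x)/2 + sin(2*x)/4 - 9*cos(2*x)/4 + C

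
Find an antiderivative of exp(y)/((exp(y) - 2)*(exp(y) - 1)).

log(exp(y) - 2) - log(exp(y) - 1) + C

Let u = e^y, du = e^y dy.
The integral becomes ∫ du/((u-1)(u-2)); decompose into partial fractions.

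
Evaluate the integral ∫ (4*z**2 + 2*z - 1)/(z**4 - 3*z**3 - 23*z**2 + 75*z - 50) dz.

Factor the denominator: (z - 5)*(z - 2)*(z - 1)*(z + 5).
Partial-fraction decomposition: -89/(420*(z + 5)) + 5/(24*(z - 1)) - 19/(21*(z - 2)) + 109/(120*(z - 5)).
Integrate each term: A/(z−a) contributes A·log|z−a|.

109*log(z - 5)/120 - 19*log(z - 2)/21 + 5*log(z - 1)/24 - 89*log(z + 5)/420 + C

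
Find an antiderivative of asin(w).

w*asin(w) + sqrt(-w**2 + 1) + C

Use integration by parts with u = arcsin(w), dv = dw.
Then du = 1/sqrt(-w**2 + 1) dw.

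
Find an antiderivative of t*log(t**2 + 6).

Let u = t**2 + 6, so du = (2*t) dt.
The integral becomes (1/2)·∫ log(u) du; integrate by parts with u′=log(u), dv′=du.

t**2*log(t**2 + 6)/2 - t**2/2 + 3*log(t**2 + 6) + C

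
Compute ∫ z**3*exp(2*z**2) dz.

Let u = z², du = 2z dz; rewrite as (1/2)∫ u^1·exp(2u) du.
Now integrate by parts 1 time.

(2*z**2 - 1)*exp(2*z**2)/8 + C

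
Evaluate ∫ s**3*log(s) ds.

Use integration by parts with u = log(s), dv = s**3 ds.
Then du = 1/s ds and v = s**4/4.

s**4*log(s)/4 - s**4/16 + C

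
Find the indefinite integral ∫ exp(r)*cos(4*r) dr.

4*exp(r)*sin(4*r)/17 + exp(r)*cos(4*r)/17 + C

Let I denote the integral. Integrate by parts with u = cos(4*r), dv = exp(r) dr, so v = exp(r): I = exp(r)*cos(4*r) + 4·∫ exp(r)*sin(4*r) dr.
Apply parts again with u = sin(4*r), dv = exp(r) dr: ∫ exp(r)*sin(4*r) dr = exp(r)*sin(4*r) − 4·I. Substituting back brings back I: I = 4*exp(r)*sin(4*r) + exp(r)*cos(4*r) − 16·I.
Solving for I: (1 + 16)·I equals the remaining terms, so I = (1/17)·(4*exp(r)*sin(4*r) + exp(r)*cos(4*r)).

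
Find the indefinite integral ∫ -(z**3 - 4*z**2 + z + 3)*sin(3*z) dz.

Use integration by parts with u = z**3 - 4*z**2 + z + 3, dv = -sin(3*z) dz, so v = cos(3*z)/3.
Apply parts 3 times (tabular method): alternate signs, differentiate u down to 0, integrate dv up.

z**3*cos(3*z)/3 - z**2*sin(3*z)/3 - 4*z**2*cos(3*z)/3 + 8*z*sin(3*z)/9 + z*cos(3*z)/9 - sin(3*z)/27 + 35*cos(3*z)/27 + C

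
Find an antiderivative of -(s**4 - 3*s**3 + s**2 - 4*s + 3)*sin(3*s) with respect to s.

Use integration by parts with u = s**4 - 3*s**3 + s**2 - 4*s + 3, dv = -sin(3*s) ds, so v = cos(3*s)/3.
Apply parts 4 times (tabular method): alternate signs, differentiate u down to 0, integrate dv up.

s**4*cos(3*s)/3 - 4*s**3*sin(3*s)/9 - s**3*cos(3*s) + s**2*sin(3*s) - s**2*cos(3*s)/9 + 2*s*sin(3*s)/27 - 2*s*cos(3*s)/3 + 2*sin(3*s)/9 + 83*cos(3*s)/81 + C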